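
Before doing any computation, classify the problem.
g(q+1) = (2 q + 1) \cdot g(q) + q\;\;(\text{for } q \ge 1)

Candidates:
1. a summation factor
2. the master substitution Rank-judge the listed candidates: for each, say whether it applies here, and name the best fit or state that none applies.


Diagnosis: a summation factor — first-order linear but the coefficient 2 q + 1 moves with the index — divide by the cumulative product and telescope.
- a summation factor — yes, a natural case for it.
- the master substitution: the recursion steps by a constant offset, so exponential reindexing is pointless.


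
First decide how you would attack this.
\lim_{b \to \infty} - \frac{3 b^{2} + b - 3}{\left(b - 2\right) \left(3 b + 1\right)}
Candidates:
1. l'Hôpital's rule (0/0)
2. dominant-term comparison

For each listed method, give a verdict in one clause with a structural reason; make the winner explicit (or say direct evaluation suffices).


Best approach: dominant-term comparison — at large b only the top-degree terms survive; compare the leading terms and the limit falls out.
- l'Hôpital's rule (0/0) — as a single quotient the expression runs to ∞/∞ at the limit point — an at-infinity form of the rule would apply, though the leading-growth comparison is the direct reading.
- dominant-term comparison — a fit — the right tool for this form.


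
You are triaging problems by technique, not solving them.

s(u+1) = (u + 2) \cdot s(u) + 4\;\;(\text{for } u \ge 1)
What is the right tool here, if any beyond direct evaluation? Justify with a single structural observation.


Verdict: a summation factor — first-order, linear, moving coefficient u + 2: the discrete analogue of an integrating factor handles it.


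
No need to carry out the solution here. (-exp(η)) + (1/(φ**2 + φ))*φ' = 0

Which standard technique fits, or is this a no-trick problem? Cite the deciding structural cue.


Verdict: separation of variables — all dependence on the two variables factors apart, the defining separable shape. A Bernoulli substitution applies to this equation as given; separation takes the same equation in its displayed form.


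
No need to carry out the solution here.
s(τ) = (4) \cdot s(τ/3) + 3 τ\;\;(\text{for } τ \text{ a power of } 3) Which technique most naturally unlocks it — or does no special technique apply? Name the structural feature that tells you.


Diagnosis: the master substitution — the argument shrinks by the factor 3, so measure the index on a logarithmic scale and the recursion becomes a shift.


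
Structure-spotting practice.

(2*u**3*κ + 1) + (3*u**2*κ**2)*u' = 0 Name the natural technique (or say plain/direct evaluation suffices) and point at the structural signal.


Verdict: the exact-equation method — equality of cross partials is the green light — assemble the potential function term by term.


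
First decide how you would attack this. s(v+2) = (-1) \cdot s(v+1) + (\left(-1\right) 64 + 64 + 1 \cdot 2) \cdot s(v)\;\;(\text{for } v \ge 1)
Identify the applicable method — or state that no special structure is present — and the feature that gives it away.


Diagnosis: the characteristic-root method — every coefficient is a fixed number and the forcing is zero — substitute r^v and read off the root equation.


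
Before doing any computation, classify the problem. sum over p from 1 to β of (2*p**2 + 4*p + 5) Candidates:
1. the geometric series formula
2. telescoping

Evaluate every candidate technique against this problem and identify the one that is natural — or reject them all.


Technique: no special technique — the sum is polynomial through and through; closed forms for each power of p finish it directly.
- the geometric series formula — no single multiplier carries one term to the next throughout the sum.
- telescoping: neither a shifted-difference shape nor integer-spaced poles are present.


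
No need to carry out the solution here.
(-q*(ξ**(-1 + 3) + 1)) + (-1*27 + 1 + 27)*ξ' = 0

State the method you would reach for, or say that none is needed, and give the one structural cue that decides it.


Best approach: separation of variables — solved for the derivative, the right side factors as q times (ξ**(-1 + 3) + 1) — all q-dependence separates from all ξ-dependence.


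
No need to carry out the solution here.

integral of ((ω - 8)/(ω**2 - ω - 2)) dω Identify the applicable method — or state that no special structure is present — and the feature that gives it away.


Diagnosis: partial fractions — the bottom factors while the top stays lower-degree — split into simple fractions and integrate piece by piece.


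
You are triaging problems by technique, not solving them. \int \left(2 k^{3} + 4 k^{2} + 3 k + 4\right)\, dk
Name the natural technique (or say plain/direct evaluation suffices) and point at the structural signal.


Diagnosis: no special technique — a term-by-term power-rule job in k; no substitution or rearrangement earns its keep here.


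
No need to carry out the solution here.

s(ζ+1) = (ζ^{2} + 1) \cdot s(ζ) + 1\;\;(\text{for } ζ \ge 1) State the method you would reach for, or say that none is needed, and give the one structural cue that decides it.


Technique: a summation factor — first-order, linear, moving coefficient ζ^{2} + 1: the discrete analogue of an integrating factor handles it.


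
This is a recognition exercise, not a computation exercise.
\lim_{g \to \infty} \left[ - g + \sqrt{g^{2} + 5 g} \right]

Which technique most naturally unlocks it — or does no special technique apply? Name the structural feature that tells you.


Diagnosis: conjugate multiplication — an infinity-minus-infinity difference with a surviving radical — multiply by the conjugate to cancel the divergence.


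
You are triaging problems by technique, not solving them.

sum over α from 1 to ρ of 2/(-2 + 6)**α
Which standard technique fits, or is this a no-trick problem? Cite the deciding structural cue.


Best approach: the geometric series formula — consecutive terms stand in a fixed index-free ratio — the geometric sum formula closes it.


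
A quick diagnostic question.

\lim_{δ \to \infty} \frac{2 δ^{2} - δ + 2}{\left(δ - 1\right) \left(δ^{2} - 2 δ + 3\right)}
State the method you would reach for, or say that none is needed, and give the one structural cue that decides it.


Diagnosis: dominant-term comparison — divide by the highest power of δ present: lower-order terms vanish and the dominant ratio remains. As a single quotient, the ∞/∞ shape would yield to repeated differentiation as well — the growth comparison gets there in one look.


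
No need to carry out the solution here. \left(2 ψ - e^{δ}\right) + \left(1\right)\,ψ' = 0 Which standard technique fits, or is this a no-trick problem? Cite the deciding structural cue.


Best approach: a linear integrating factor — ψ appears only to the first power with coefficient 2 — the classic integrating-factor setup.


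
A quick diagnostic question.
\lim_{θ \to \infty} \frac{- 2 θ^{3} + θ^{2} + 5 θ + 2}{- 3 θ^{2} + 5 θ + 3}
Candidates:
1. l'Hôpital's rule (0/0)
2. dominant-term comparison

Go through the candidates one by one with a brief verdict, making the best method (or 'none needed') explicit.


Verdict: dominant-term comparison — growth-rate triage: the leading powers of θ decide the limit, everything else is noise.
- l'Hôpital's rule (0/0): no 0/0 form appears: written as one quotient, top and bottom both grow without bound, and the ratio is decided by their leading terms.
- dominant-term comparison — yes — fits the structure here.


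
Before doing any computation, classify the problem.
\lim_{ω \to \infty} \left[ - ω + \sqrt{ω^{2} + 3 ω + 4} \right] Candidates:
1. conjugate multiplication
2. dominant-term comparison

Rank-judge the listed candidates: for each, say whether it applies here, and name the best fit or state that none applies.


Technique: conjugate multiplication — this difference gives up after one conjugate multiplication — the radical structure cancels against its conjugate.
- conjugate multiplication: yes — fits the structure here.
- dominant-term comparison: leading-power comparison does not apply to this form.


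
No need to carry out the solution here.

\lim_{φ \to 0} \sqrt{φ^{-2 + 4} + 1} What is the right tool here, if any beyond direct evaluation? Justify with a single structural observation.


Verdict: no special technique — the expression is continuous at 0 — substitute and evaluate; no indeterminate form appears.


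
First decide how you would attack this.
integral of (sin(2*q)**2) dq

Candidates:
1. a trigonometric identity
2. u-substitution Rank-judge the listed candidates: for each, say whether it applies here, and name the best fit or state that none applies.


Technique: a trigonometric identity — sin(2*q)**2 calls for power reduction: rewrite via double angles before any antiderivative is attempted.
- a trigonometric identity: a fit — the right tool for this form.
- u-substitution — no subexpression of the integrand serves as a whole-integral substitution inner — individual terms may offer their own, but none carries its derivative as a factor of the full integrand; a working change of variable would have to be constructed from outside the expression.


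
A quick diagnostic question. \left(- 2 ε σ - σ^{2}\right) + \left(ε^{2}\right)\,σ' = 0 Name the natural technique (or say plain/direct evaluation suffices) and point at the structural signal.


Diagnosis: the homogeneous substitution — the slope's numerator and denominator have matching total degree, so it depends only on σ/ε and the ratio substitution collapses it. A Bernoulli substitution is a fair alternative on this equation directly; the homogeneous reading takes it as given.


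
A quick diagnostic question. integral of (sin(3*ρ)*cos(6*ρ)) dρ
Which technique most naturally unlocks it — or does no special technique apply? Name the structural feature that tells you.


Verdict: a trigonometric identity — cross-frequency products like sin(3*ρ)*cos(6*ρ) are the textbook product-to-sum case — the identity converts them to directly integrable sinusoids.


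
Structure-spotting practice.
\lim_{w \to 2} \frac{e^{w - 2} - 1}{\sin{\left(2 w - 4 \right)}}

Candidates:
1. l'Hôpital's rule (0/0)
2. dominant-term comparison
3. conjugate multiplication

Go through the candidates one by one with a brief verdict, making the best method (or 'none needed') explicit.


Technique: l'Hôpital's rule (0/0) — substituting 2 gives 0 over 0; differentiate top and bottom once and re-evaluate. One could equally expand both pieces locally and compare leading terms; the rule does that in one stroke.
- l'Hôpital's rule (0/0): yes, a natural case for it.
- dominant-term comparison: no dominant power emerges to decide the limit by degree comparison.
- conjugate multiplication: the conjugate move applies to radical differences, which this is not.


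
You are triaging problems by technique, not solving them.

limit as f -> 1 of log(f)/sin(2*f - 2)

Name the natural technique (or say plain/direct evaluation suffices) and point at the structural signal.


Best approach: l'Hôpital's rule (0/0) — substituting 1 gives 0 over 0; differentiate top and bottom once and re-evaluate. The standard small-argument limits would also carry it; the rule is the systematic route.


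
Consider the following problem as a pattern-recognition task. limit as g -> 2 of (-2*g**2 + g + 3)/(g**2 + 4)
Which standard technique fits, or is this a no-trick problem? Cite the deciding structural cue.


Best approach: no special technique — the function is continuous at 2; evaluation is itself the limit, no machinery required.


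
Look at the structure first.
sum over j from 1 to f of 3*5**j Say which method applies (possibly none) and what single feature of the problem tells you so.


Verdict: the geometric series formula — consecutive terms stand in a fixed index-free ratio — the geometric sum formula closes it.


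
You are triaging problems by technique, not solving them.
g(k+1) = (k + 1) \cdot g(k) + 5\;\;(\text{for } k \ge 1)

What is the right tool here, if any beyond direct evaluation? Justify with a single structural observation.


Best approach: a summation factor — normalize by the running product of k + 1: the left side becomes a difference, and differences sum.


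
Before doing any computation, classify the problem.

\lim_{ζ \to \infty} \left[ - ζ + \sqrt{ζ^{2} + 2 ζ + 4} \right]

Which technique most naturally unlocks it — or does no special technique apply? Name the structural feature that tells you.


Method: conjugate multiplication — \sqrt{ζ^{2} + 2 ζ + 4} and ζ both blow up, but their difference is tame once the conjugate rationalizes it.


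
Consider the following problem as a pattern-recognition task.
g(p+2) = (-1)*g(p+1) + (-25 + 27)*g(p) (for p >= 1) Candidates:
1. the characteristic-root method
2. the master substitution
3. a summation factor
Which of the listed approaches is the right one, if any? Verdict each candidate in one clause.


Method: the characteristic-root method — no index-dependence in the weights and nothing inhomogeneous: classic characteristic-equation setup.
- the characteristic-root method — yes, a natural case for it.
- the master substitution — the recursion shifts the index rather than dividing it.
- a summation factor: a summation factor telescopes one-step recursions; this one carries higher-order memory.


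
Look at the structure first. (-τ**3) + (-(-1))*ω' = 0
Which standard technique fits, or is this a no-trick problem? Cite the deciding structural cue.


Technique: no special technique — solved for the derivative, no ω appears — this is antidifferentiation in τ wearing ODE clothing.


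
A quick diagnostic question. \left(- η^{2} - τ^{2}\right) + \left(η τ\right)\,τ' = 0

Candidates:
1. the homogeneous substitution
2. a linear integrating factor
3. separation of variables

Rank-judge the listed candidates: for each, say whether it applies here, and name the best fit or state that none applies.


Verdict: the homogeneous substitution — solved for the derivative, the right side is unchanged under scaling η and τ together — it depends only on the ratio τ/η, so substitute a single ratio variable. A Bernoulli substitution is a fair alternative on this equation directly; the homogeneous reading takes it as given.
- the homogeneous substitution: a fit — the right tool for this form.
- a linear integrating factor — the unknown enters nonlinearly (through a power, a denominator, or a transcendental function), which the linear integrating-factor recipe cannot absorb as-is — any repair would come from a preliminary substitution, not the factor.
- separation of variables: the two dependences are entangled, not a clean product of one-variable pieces.


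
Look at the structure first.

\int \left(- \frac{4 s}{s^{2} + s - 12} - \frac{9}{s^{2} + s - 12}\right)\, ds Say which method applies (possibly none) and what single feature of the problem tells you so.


Verdict: partial fractions — the bottom, s^{2} + s - 12, comes apart into simple factors, and a proper rational function over split factors decomposes.


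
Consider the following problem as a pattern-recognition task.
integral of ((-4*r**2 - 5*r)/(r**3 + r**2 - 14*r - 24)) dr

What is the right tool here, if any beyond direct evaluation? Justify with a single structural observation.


Technique: partial fractions — the factorization of r**3 + r**2 - 14*r - 24 is the whole battle; after it, each term is a table integral.


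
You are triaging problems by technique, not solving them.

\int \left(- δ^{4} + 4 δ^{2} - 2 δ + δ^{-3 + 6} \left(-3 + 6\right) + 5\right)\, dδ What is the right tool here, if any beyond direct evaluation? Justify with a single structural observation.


Diagnosis: no special technique — scan for structure and find none: constant multiples of powers of δ, integrate directly.


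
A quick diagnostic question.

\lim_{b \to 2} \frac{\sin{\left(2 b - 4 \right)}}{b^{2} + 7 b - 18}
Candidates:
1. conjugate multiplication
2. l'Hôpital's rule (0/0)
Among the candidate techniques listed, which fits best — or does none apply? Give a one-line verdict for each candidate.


Technique: l'Hôpital's rule (0/0) — plug in 2: top and bottom both hit zero, so differentiate each and retry. Known elementary limits would finish this too — the rule just bypasses the case analysis.
- conjugate multiplication — no divergent radical difference is present for a conjugate pair to cancel.
- l'Hôpital's rule (0/0): applies; the problem has the shape this method handles.


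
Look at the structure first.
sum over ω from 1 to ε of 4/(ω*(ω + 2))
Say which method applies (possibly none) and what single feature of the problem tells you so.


Best approach: telescoping — rewrite 4/(ω*(ω + 2)) as simple fractions and successive terms eat each other — only the edges survive.


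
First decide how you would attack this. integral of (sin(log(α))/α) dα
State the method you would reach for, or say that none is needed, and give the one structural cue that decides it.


Technique: u-substitution — collected, the integrand has one factor that is, up to a constant, the derivative of an inner expression the rest depends on — substitute for that inner expression.


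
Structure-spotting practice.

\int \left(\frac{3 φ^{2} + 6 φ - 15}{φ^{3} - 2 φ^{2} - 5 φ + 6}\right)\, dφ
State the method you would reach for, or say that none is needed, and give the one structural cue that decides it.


Method: partial fractions — φ^{3} - 2 φ^{2} - 5 φ + 6 splits into linear pieces, so the quotient is a sum of simple fractions — decompose before integrating.


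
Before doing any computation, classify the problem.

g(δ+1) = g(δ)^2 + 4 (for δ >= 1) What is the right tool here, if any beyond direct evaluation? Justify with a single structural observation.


Technique: no special technique — the unknown sequence enters the update nonlinearly, so no linear method fits the recurrence as written — direct iteration remains.


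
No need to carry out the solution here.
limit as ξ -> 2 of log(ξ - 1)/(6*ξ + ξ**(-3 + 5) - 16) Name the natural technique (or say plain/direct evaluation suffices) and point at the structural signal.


Verdict: l'Hôpital's rule (0/0) — the 0/0 form at 2 is the signature situation for l'Hôpital's rule. A first-order expansion at the point is an equally standard path; the rule packages it.


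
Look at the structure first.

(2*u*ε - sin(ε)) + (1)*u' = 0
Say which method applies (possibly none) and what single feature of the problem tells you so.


Technique: a linear integrating factor — linear in the unknown with genuine forcing: multiply through by the exponential of the integrated coefficient and the left side closes into one derivative.


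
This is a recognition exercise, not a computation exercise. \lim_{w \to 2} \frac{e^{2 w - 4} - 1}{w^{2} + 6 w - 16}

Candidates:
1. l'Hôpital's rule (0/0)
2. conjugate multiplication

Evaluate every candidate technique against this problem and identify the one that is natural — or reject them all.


Diagnosis: l'Hôpital's rule (0/0) — substituting 2 gives 0 over 0; differentiate top and bottom once and re-evaluate. A local series expansion at the point resolves it as well; the rule is the packaged version of that step.
- l'Hôpital's rule (0/0): applicable, and directly so.
- conjugate multiplication — rationalization has no target — no divergent radical difference appears.


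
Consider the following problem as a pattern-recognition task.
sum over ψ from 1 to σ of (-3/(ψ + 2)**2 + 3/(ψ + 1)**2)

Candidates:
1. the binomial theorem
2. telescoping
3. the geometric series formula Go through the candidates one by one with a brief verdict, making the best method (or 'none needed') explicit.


Diagnosis: telescoping — the summand is built as 3/(ψ + 1)**2 minus its own successor — adjacent terms annihilate down the line.
- the binomial theorem — there is no sum-raised-to-a-power identity hiding in these terms.
- telescoping — yes — fits the structure here.
- the geometric series formula: the term-to-term ratio changes with the index, so the geometric formula cannot close it.


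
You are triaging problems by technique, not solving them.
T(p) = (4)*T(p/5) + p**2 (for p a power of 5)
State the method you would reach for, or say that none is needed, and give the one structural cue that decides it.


Best approach: the master substitution — recursion at p/5 is multiplicative in the index; logarithmic reindexing via p = 5^m linearizes it.


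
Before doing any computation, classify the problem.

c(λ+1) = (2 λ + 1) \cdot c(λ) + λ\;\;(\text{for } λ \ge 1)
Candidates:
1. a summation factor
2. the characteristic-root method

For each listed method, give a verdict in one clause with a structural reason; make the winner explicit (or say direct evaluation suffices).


Verdict: a summation factor — rescale the sequence by the product of the weights 2 λ + 1 so far — the recurrence collapses to a plain running sum.
- a summation factor: yes — fits the structure here.
- the characteristic-root method — the coefficients change with the index, which the root method cannot absorb.


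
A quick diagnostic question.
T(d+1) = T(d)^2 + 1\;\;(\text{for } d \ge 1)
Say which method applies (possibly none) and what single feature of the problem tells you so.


Verdict: no special technique — no ansatz, no master substitution, no summation factor survives the nonlinearity here.


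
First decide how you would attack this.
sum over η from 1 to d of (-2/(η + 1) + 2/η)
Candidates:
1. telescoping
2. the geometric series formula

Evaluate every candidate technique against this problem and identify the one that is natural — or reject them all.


Diagnosis: telescoping — write out three consecutive terms and watch the interior cancel: the advanced copy one term subtracts reappears as the very next term's leading piece, pair after pair.
- telescoping: applicable, and directly so.
- the geometric series formula: consecutive terms are not related by a fixed multiplier.


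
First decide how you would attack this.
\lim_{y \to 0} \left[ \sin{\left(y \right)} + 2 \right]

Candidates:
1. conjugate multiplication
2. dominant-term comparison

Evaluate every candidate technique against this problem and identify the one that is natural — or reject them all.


Verdict: no special technique — the function is continuous at 0; evaluation is itself the limit, no machinery required.
- conjugate multiplication — no divergent radical difference is present for a conjugate pair to cancel.
- dominant-term comparison — this is not a rational comparison of growth rates at infinity.


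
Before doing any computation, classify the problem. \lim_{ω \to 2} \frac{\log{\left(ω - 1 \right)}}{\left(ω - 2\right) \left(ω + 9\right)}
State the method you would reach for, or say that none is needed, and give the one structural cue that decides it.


Best approach: l'Hôpital's rule (0/0) — substituting 2 gives 0 over 0; differentiate top and bottom once and re-evaluate. A local series expansion at the point resolves it as well; the rule is the packaged version of that step.


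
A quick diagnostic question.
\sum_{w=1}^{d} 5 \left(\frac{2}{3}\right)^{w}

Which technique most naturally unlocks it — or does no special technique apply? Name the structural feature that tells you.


Method: the geometric series formula — each summand is the previous one scaled by \frac{2}{3}; that constant multiplier is itself the geometric structure.


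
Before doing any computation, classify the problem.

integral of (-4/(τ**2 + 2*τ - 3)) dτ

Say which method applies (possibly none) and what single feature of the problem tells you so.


Diagnosis: partial fractions — once τ**2 + 2*τ - 3 is factored, each root contributes a simple-fraction term; integrate them one at a time.


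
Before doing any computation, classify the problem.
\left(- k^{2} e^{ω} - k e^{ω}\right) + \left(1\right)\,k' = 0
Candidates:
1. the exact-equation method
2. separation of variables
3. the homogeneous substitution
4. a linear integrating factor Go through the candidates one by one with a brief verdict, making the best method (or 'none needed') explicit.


Method: separation of variables — one side of the product carries the independent variable, the other the unknown — the textbook separation shape. A Bernoulli rewrite would carry it as the equation stands — separating the variables needs no rearrangement either.
- the exact-equation method — the mixed partial derivatives differ, so the left side is not a total differential.
- separation of variables — yes — fits the structure here.
- the homogeneous substitution — the ratio of the variables does not determine the slope.
- a linear integrating factor: the unknown enters nonlinearly (through a power, a denominator, or a transcendental function), which the linear integrating-factor recipe cannot absorb as-is — any repair would come from a preliminary substitution, not the factor.


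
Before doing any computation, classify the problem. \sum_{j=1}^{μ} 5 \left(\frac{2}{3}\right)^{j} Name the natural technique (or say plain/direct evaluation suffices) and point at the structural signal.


Verdict: the geometric series formula — consecutive terms stand in a fixed index-free ratio — the geometric sum formula closes it.


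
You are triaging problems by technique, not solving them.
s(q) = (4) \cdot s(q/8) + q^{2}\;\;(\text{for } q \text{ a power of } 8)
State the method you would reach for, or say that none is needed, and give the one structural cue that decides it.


Best approach: the master substitution — the argument shrinks by the factor 8, so measure the index on a logarithmic scale and the recursion becomes a shift.


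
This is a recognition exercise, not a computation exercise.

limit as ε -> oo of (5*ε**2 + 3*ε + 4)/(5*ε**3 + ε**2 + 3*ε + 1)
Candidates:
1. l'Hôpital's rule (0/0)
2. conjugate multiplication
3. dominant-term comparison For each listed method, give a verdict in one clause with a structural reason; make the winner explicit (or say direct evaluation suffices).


Best approach: dominant-term comparison — divide by the highest power of ε present: lower-order terms vanish and the dominant ratio remains.
- l'Hôpital's rule (0/0): no 0/0 form appears: written as one quotient, top and bottom both grow without bound, and the ratio is decided by their leading terms.
- conjugate multiplication: the conjugate move applies to radical differences, which this is not.
- dominant-term comparison: applicable, and directly so.


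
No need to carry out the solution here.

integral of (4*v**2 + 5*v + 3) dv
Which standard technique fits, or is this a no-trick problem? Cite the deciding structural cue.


Method: no special technique — nothing composite, nothing rational, nothing trigonometric — each constant-multiple power of v integrates by the power rule alone.


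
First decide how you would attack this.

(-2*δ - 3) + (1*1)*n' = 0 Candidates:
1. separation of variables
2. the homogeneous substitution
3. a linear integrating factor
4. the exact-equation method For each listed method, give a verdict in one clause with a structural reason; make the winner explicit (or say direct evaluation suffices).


Verdict: no special technique — the slope is a pure function of δ; integrate both sides and be done.
- separation of variables: separation is only trivially available — with the unknown absent from the slope this is a direct integration, not a separation problem.
- the homogeneous substitution — the ratio of the variables does not determine the slope.
- a linear integrating factor: the linear template holds only trivially here (the unknown is absent, so the coefficient is zero) — the method is not the natural label.
- the exact-equation method — no dependence on the unknown anywhere: exactness is a label without content here.


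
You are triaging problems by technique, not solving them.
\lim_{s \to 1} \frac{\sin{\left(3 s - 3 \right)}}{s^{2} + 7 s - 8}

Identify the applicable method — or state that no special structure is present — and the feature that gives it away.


Method: l'Hôpital's rule (0/0) — numerator and denominator both vanish at 1 — a genuine 0/0 form, which is exactly when l'Hôpital applies. One could equally expand both pieces locally and compare leading terms; the rule does that in one stroke.


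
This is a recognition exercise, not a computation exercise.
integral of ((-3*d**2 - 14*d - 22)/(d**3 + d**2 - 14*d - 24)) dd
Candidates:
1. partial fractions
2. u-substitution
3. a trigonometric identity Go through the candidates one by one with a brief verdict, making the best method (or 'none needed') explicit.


Verdict: partial fractions — rational integrand, reducible denominator d**3 + d**2 - 14*d - 24: decompose first, integrate second.
- partial fractions — a fit — the right tool for this form.
- u-substitution: no subexpression of the integrand pairs with its own derivative as a factor — individual terms may offer their own substitutions, but any change of variable covering the whole integral would have to be constructed from outside the expression.
- a trigonometric identity — there is no trigonometric structure at all — the integrand carries no sine or cosine to rewrite.


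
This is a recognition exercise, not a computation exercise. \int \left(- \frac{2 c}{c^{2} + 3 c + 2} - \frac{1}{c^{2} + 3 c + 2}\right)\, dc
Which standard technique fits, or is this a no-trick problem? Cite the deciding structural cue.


Diagnosis: partial fractions — each factor of c^{2} + 3 c + 2 owns one elementary piece of the integrand — separate them and integrate piecewise.


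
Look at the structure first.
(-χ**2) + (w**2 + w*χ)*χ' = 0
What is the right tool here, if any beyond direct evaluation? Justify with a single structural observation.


Best approach: the homogeneous substitution — the slope's numerator and denominator have matching total degree, so it depends only on χ/w and the ratio substitution collapses it. With the right rearrangement (exchanging the roles of the variables where needed), this also fits a Bernoulli template; the homogeneous substitution reads the structure directly.


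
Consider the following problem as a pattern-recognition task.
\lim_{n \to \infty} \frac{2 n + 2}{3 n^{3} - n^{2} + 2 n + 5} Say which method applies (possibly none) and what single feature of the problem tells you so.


Diagnosis: dominant-term comparison — as n grows, only the highest-degree terms matter — compare leading terms and read the limit off. Viewed as a single quotient this is an ∞/∞ form — an at-infinity application of l'Hôpital's rule would also resolve it; comparing leading growth reads the answer without differentiating.


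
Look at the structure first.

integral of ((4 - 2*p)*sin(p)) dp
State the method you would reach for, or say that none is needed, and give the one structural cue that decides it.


Verdict: integration by parts — differentiate 4 - 2*p, integrate sin(p): each pass lowers the polynomial degree, so parts terminates.


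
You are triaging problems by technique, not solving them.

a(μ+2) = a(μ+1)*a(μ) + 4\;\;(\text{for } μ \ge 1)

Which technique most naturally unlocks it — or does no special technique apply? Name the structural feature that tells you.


Best approach: no special technique — the unknown sequence enters the update nonlinearly, so no linear method fits the recurrence as written — direct iteration remains.


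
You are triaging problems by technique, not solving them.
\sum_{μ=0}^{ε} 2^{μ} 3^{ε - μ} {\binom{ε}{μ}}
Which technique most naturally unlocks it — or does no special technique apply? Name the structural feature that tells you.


Verdict: the binomial theorem — the binomial coefficients weight matched powers of 2 and 3, which is exactly the expansion of a binomial power.


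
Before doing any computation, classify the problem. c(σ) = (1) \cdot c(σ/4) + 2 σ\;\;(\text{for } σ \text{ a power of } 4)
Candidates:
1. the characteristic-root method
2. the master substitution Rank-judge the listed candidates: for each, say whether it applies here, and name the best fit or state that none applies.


Verdict: the master substitution — the argument contracts 4-fold per step: reindex σ exponentially and solve the linear recurrence in the new index.
- the characteristic-root method: the recursion divides its index rather than shifting it — outside the constant-shift family the root method covers.
- the master substitution: applies; the problem has the shape this method handles.


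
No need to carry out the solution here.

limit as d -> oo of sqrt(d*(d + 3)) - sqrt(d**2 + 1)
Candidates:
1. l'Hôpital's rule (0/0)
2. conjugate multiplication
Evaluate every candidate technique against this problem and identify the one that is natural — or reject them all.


Best approach: conjugate multiplication — turning the difference into a conjugate-rationalized ratio makes the limit readable.
- l'Hôpital's rule (0/0): the expression is a difference driving to ∞ − ∞, not a 0/0 quotient — there is no ratio for the rule to differentiate.
- conjugate multiplication — yes — fits the structure here.


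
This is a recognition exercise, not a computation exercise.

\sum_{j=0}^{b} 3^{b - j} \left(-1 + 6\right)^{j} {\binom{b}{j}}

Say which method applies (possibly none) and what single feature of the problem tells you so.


Method: the binomial theorem — binomial coefficients against complementary powers of (-1 + 6) and 3: recognize the binomial expansion and resum.


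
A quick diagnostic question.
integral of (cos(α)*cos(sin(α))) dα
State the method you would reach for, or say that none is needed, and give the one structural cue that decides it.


Verdict: u-substitution — a chain-rule shadow: cos(α) alongside a function of sin(α) means u = sin(α) unwinds the composition in one step.


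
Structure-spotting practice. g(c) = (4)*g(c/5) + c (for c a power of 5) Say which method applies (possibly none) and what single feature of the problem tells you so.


Method: the master substitution — the call at c/5 makes this multiplicative recursion; the master-style substitution converts it to additive.


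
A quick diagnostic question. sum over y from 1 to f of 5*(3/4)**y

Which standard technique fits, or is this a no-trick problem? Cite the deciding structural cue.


Technique: the geometric series formula — each term is 3/4 times the previous one, so the geometric-series formula applies directly.


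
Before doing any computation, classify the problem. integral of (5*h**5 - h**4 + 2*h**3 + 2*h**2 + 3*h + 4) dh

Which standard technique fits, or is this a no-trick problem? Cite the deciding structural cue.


Verdict: no special technique — nothing composite, nothing rational, nothing trigonometric — each constant-multiple power of h integrates by the power rule alone.


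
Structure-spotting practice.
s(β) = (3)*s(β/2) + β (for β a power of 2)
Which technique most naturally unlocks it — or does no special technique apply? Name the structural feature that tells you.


Best approach: the master substitution — the recursive call is at index β/2 rather than a shift, a divide-and-conquer shape — substituting β = 2^m linearizes it.


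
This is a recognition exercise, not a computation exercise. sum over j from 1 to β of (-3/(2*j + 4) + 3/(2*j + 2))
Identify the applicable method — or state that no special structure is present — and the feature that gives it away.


Verdict: telescoping — a difference of consecutive values of one function (3/(2*j + 2) at one index and the next) — telescoping by construction.


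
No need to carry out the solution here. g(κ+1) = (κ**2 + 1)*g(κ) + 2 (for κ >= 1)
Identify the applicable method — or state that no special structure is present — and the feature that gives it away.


Technique: a summation factor — rescale the sequence by the product of the weights κ**2 + 1 so far — the recurrence collapses to a plain running sum.


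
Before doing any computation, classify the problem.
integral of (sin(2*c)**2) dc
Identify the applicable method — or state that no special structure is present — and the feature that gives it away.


Technique: a trigonometric identity — even powers like sin(2*c)**2 never integrate directly; the half-angle identity lowers the degree first.


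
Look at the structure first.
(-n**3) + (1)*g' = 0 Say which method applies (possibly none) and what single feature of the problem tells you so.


Best approach: no special technique — the slope is a function of n alone, so integrate both sides directly.


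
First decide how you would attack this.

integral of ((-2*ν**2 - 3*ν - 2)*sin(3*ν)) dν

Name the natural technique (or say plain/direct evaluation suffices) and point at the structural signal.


Method: integration by parts — a polynomial -2*ν**2 - 3*ν - 2 against the kernel sin(3*ν) is the signature bounded-ladder case for integration by parts.


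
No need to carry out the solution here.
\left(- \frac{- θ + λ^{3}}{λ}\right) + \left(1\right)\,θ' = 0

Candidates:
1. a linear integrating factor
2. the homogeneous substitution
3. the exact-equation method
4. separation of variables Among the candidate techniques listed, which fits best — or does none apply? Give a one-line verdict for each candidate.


Technique: a linear integrating factor — linear in the unknown with genuine forcing: multiply through by the exponential of the integrated coefficient and the left side closes into one derivative.
- a linear integrating factor — applicable, and directly so.
- the homogeneous substitution — the slope does not depend on the ratio of the variables alone.
- the exact-equation method: no potential function has this form as its differential, as written.
- separation of variables: the two dependences are entangled, not a clean product of one-variable pieces.


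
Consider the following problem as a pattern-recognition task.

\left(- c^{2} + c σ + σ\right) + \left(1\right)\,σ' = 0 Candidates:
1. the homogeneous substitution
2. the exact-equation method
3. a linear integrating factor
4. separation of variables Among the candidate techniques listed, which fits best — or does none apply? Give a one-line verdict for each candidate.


Verdict: a linear integrating factor — the unknown enters only to the first power against a nonzero forcing term — the integrating-factor template applies directly.
- the homogeneous substitution — the ratio of the variables does not determine the slope.
- the exact-equation method: the cross partial derivatives disagree, so no single potential exists.
- a linear integrating factor — a fit — the right tool for this form.
- separation of variables: the two dependences do not factor apart.


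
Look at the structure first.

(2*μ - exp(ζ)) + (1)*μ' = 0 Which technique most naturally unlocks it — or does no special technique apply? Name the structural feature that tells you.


Technique: a linear integrating factor — arrange it as μ' + 2·μ = (the forcing term) and the integrating factor does the rest.


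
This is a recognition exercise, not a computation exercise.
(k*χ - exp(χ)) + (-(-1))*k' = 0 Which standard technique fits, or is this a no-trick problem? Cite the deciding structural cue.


Method: a linear integrating factor — k appears only to the first power with coefficient χ — the classic integrating-factor setup.
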